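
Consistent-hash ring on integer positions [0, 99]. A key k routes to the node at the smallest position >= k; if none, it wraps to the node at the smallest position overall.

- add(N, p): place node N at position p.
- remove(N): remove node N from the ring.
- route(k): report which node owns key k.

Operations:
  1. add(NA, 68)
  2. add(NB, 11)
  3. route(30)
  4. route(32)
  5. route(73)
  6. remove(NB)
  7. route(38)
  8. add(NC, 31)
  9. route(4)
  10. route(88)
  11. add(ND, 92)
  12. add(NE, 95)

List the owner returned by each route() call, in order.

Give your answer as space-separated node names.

Op 1: add NA@68 -> ring=[68:NA]
Op 2: add NB@11 -> ring=[11:NB,68:NA]
Op 3: route key 30: smallest pos >= 30 is 68 -> NA
Op 4: route key 32: smallest pos >= 32 is 68 -> NA
Op 5: route key 73: none >= 73, wrap to smallest pos 11 -> NB
Op 6: remove NB -> ring=[68:NA]
Op 7: route key 38: smallest pos >= 38 is 68 -> NA
Op 8: add NC@31 -> ring=[31:NC,68:NA]
Op 9: route key 4: smallest pos >= 4 is 31 -> NC
Op 10: route key 88: none >= 88, wrap to smallest pos 31 -> NC
Op 11: add ND@92 -> ring=[31:NC,68:NA,92:ND]
Op 12: add NE@95 -> ring=[31:NC,68:NA,92:ND,95:NE]

Answer: NA NA NB NA NC NC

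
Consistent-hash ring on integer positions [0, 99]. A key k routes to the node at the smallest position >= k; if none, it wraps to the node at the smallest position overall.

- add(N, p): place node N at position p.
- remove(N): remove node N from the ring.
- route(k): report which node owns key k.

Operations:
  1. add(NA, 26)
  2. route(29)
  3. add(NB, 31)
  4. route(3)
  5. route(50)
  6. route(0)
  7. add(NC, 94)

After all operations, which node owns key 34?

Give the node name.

Op 1: add NA@26 -> ring=[26:NA]
Op 2: route key 29: none >= 29, wrap to smallest pos 26 -> NA
Op 3: add NB@31 -> ring=[26:NA,31:NB]
Op 4: route key 3: smallest pos >= 3 is 26 -> NA
Op 5: route key 50: none >= 50, wrap to smallest pos 26 -> NA
Op 6: route key 0: smallest pos >= 0 is 26 -> NA
Op 7: add NC@94 -> ring=[26:NA,31:NB,94:NC]
Final route key 34: smallest pos >= 34 is 94 -> NC

Answer: NC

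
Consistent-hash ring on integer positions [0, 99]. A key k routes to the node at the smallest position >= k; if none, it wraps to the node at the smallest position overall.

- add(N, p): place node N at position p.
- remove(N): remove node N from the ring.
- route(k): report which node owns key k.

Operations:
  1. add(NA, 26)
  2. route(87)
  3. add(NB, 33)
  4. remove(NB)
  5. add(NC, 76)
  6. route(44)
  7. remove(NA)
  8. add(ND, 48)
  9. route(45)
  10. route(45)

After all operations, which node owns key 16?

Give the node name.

Op 1: add NA@26 -> ring=[26:NA]
Op 2: route key 87: none >= 87, wrap to smallest pos 26 -> NA
Op 3: add NB@33 -> ring=[26:NA,33:NB]
Op 4: remove NB -> ring=[26:NA]
Op 5: add NC@76 -> ring=[26:NA,76:NC]
Op 6: route key 44: smallest pos >= 44 is 76 -> NC
Op 7: remove NA -> ring=[76:NC]
Op 8: add ND@48 -> ring=[48:ND,76:NC]
Op 9: route key 45: smallest pos >= 45 is 48 -> ND
Op 10: route key 45: smallest pos >= 45 is 48 -> ND
Final route key 16: smallest pos >= 16 is 48 -> ND

Answer: ND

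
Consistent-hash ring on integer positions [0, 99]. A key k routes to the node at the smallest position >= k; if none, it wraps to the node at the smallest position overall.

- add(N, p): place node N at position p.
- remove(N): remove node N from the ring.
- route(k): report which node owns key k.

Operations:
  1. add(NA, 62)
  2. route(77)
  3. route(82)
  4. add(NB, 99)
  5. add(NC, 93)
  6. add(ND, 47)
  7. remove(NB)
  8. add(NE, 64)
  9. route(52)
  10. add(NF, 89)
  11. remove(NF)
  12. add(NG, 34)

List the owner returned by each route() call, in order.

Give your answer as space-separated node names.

Op 1: add NA@62 -> ring=[62:NA]
Op 2: route key 77: none >= 77, wrap to smallest pos 62 -> NA
Op 3: route key 82: none >= 82, wrap to smallest pos 62 -> NA
Op 4: add NB@99 -> ring=[62:NA,99:NB]
Op 5: add NC@93 -> ring=[62:NA,93:NC,99:NB]
Op 6: add ND@47 -> ring=[47:ND,62:NA,93:NC,99:NB]
Op 7: remove NB -> ring=[47:ND,62:NA,93:NC]
Op 8: add NE@64 -> ring=[47:ND,62:NA,64:NE,93:NC]
Op 9: route key 52: smallest pos >= 52 is 62 -> NA
Op 10: add NF@89 -> ring=[47:ND,62:NA,64:NE,89:NF,93:NC]
Op 11: remove NF -> ring=[47:ND,62:NA,64:NE,93:NC]
Op 12: add NG@34 -> ring=[34:NG,47:ND,62:NA,64:NE,93:NC]

Answer: NA NA NA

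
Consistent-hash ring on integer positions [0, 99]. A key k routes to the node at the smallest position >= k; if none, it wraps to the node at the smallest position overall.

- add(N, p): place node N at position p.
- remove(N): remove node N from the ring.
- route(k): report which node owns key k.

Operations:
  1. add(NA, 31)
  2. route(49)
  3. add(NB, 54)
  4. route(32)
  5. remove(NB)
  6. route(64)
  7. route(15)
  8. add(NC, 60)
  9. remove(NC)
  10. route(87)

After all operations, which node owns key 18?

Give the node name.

Op 1: add NA@31 -> ring=[31:NA]
Op 2: route key 49: none >= 49, wrap to smallest pos 31 -> NA
Op 3: add NB@54 -> ring=[31:NA,54:NB]
Op 4: route key 32: smallest pos >= 32 is 54 -> NB
Op 5: remove NB -> ring=[31:NA]
Op 6: route key 64: none >= 64, wrap to smallest pos 31 -> NA
Op 7: route key 15: smallest pos >= 15 is 31 -> NA
Op 8: add NC@60 -> ring=[31:NA,60:NC]
Op 9: remove NC -> ring=[31:NA]
Op 10: route key 87: none >= 87, wrap to smallest pos 31 -> NA
Final route key 18: smallest pos >= 18 is 31 -> NA

Answer: NA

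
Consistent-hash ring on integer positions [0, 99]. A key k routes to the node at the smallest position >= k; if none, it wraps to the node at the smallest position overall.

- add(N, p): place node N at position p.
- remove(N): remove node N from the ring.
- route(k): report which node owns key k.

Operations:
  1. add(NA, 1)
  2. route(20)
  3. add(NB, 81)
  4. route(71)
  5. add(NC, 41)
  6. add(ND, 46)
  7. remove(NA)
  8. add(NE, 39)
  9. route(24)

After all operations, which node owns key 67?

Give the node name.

Op 1: add NA@1 -> ring=[1:NA]
Op 2: route key 20: none >= 20, wrap to smallest pos 1 -> NA
Op 3: add NB@81 -> ring=[1:NA,81:NB]
Op 4: route key 71: smallest pos >= 71 is 81 -> NB
Op 5: add NC@41 -> ring=[1:NA,41:NC,81:NB]
Op 6: add ND@46 -> ring=[1:NA,41:NC,46:ND,81:NB]
Op 7: remove NA -> ring=[41:NC,46:ND,81:NB]
Op 8: add NE@39 -> ring=[39:NE,41:NC,46:ND,81:NB]
Op 9: route key 24: smallest pos >= 24 is 39 -> NE
Final route key 67: smallest pos >= 67 is 81 -> NB

Answer: NB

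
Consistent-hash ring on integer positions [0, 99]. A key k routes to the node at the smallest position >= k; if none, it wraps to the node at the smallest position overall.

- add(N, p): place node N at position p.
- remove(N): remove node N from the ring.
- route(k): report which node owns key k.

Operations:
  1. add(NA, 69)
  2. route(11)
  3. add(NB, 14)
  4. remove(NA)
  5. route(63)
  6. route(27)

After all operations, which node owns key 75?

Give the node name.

Answer: NB

Derivation:
Op 1: add NA@69 -> ring=[69:NA]
Op 2: route key 11: smallest pos >= 11 is 69 -> NA
Op 3: add NB@14 -> ring=[14:NB,69:NA]
Op 4: remove NA -> ring=[14:NB]
Op 5: route key 63: none >= 63, wrap to smallest pos 14 -> NB
Op 6: route key 27: none >= 27, wrap to smallest pos 14 -> NB
Final route key 75: none >= 75, wrap to smallest pos 14 -> NB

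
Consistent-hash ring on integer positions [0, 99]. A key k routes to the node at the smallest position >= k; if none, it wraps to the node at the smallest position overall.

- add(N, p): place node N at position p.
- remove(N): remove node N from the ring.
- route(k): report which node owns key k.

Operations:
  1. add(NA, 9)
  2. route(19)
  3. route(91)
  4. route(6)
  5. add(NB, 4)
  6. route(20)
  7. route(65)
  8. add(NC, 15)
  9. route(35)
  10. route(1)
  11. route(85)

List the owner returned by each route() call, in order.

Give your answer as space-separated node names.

Answer: NA NA NA NB NB NB NB NB

Derivation:
Op 1: add NA@9 -> ring=[9:NA]
Op 2: route key 19: none >= 19, wrap to smallest pos 9 -> NA
Op 3: route key 91: none >= 91, wrap to smallest pos 9 -> NA
Op 4: route key 6: smallest pos >= 6 is 9 -> NA
Op 5: add NB@4 -> ring=[4:NB,9:NA]
Op 6: route key 20: none >= 20, wrap to smallest pos 4 -> NB
Op 7: route key 65: none >= 65, wrap to smallest pos 4 -> NB
Op 8: add NC@15 -> ring=[4:NB,9:NA,15:NC]
Op 9: route key 35: none >= 35, wrap to smallest pos 4 -> NB
Op 10: route key 1: smallest pos >= 1 is 4 -> NB
Op 11: route key 85: none >= 85, wrap to smallest pos 4 -> NB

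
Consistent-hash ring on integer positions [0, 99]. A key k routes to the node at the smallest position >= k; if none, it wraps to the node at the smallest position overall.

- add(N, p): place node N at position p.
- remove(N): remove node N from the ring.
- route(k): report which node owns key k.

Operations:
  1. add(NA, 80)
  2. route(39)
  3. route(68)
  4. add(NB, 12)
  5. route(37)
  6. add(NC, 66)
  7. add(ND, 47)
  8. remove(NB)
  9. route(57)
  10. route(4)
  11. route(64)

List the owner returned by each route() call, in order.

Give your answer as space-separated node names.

Op 1: add NA@80 -> ring=[80:NA]
Op 2: route key 39: smallest pos >= 39 is 80 -> NA
Op 3: route key 68: smallest pos >= 68 is 80 -> NA
Op 4: add NB@12 -> ring=[12:NB,80:NA]
Op 5: route key 37: smallest pos >= 37 is 80 -> NA
Op 6: add NC@66 -> ring=[12:NB,66:NC,80:NA]
Op 7: add ND@47 -> ring=[12:NB,47:ND,66:NC,80:NA]
Op 8: remove NB -> ring=[47:ND,66:NC,80:NA]
Op 9: route key 57: smallest pos >= 57 is 66 -> NC
Op 10: route key 4: smallest pos >= 4 is 47 -> ND
Op 11: route key 64: smallest pos >= 64 is 66 -> NC

Answer: NA NA NA NC ND NC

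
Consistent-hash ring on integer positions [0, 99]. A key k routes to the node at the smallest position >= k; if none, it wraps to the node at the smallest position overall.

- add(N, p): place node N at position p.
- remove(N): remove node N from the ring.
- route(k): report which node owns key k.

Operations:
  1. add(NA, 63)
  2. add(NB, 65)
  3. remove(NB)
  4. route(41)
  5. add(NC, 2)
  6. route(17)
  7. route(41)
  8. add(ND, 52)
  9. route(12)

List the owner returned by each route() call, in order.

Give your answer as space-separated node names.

Op 1: add NA@63 -> ring=[63:NA]
Op 2: add NB@65 -> ring=[63:NA,65:NB]
Op 3: remove NB -> ring=[63:NA]
Op 4: route key 41: smallest pos >= 41 is 63 -> NA
Op 5: add NC@2 -> ring=[2:NC,63:NA]
Op 6: route key 17: smallest pos >= 17 is 63 -> NA
Op 7: route key 41: smallest pos >= 41 is 63 -> NA
Op 8: add ND@52 -> ring=[2:NC,52:ND,63:NA]
Op 9: route key 12: smallest pos >= 12 is 52 -> ND

Answer: NA NA NA ND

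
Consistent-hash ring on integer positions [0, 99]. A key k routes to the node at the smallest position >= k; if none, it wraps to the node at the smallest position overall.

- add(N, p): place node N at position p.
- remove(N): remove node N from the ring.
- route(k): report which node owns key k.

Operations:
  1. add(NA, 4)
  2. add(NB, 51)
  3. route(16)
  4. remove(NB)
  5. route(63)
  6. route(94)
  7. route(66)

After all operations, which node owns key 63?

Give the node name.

Op 1: add NA@4 -> ring=[4:NA]
Op 2: add NB@51 -> ring=[4:NA,51:NB]
Op 3: route key 16: smallest pos >= 16 is 51 -> NB
Op 4: remove NB -> ring=[4:NA]
Op 5: route key 63: none >= 63, wrap to smallest pos 4 -> NA
Op 6: route key 94: none >= 94, wrap to smallest pos 4 -> NA
Op 7: route key 66: none >= 66, wrap to smallest pos 4 -> NA
Final route key 63: none >= 63, wrap to smallest pos 4 -> NA

Answer: NA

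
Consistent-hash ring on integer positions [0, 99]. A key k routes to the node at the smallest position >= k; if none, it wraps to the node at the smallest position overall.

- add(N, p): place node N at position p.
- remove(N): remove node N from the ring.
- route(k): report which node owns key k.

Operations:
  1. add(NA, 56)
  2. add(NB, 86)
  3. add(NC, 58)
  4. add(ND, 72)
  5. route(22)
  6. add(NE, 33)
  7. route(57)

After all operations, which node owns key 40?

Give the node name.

Op 1: add NA@56 -> ring=[56:NA]
Op 2: add NB@86 -> ring=[56:NA,86:NB]
Op 3: add NC@58 -> ring=[56:NA,58:NC,86:NB]
Op 4: add ND@72 -> ring=[56:NA,58:NC,72:ND,86:NB]
Op 5: route key 22: smallest pos >= 22 is 56 -> NA
Op 6: add NE@33 -> ring=[33:NE,56:NA,58:NC,72:ND,86:NB]
Op 7: route key 57: smallest pos >= 57 is 58 -> NC
Final route key 40: smallest pos >= 40 is 56 -> NA

Answer: NA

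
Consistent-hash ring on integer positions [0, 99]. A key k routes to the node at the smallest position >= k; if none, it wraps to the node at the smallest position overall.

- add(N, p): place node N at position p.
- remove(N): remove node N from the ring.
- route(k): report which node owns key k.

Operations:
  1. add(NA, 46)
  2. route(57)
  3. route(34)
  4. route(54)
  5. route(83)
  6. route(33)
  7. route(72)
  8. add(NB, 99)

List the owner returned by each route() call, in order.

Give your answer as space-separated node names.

Answer: NA NA NA NA NA NA

Derivation:
Op 1: add NA@46 -> ring=[46:NA]
Op 2: route key 57: none >= 57, wrap to smallest pos 46 -> NA
Op 3: route key 34: smallest pos >= 34 is 46 -> NA
Op 4: route key 54: none >= 54, wrap to smallest pos 46 -> NA
Op 5: route key 83: none >= 83, wrap to smallest pos 46 -> NA
Op 6: route key 33: smallest pos >= 33 is 46 -> NA
Op 7: route key 72: none >= 72, wrap to smallest pos 46 -> NA
Op 8: add NB@99 -> ring=[46:NA,99:NB]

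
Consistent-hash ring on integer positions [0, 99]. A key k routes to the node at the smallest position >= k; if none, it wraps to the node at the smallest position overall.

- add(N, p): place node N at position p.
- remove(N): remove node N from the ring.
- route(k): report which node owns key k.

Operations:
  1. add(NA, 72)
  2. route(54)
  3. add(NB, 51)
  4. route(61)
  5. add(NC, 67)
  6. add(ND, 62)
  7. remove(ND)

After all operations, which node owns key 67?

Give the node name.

Op 1: add NA@72 -> ring=[72:NA]
Op 2: route key 54: smallest pos >= 54 is 72 -> NA
Op 3: add NB@51 -> ring=[51:NB,72:NA]
Op 4: route key 61: smallest pos >= 61 is 72 -> NA
Op 5: add NC@67 -> ring=[51:NB,67:NC,72:NA]
Op 6: add ND@62 -> ring=[51:NB,62:ND,67:NC,72:NA]
Op 7: remove ND -> ring=[51:NB,67:NC,72:NA]
Final route key 67: smallest pos >= 67 is 67 -> NC

Answer: NC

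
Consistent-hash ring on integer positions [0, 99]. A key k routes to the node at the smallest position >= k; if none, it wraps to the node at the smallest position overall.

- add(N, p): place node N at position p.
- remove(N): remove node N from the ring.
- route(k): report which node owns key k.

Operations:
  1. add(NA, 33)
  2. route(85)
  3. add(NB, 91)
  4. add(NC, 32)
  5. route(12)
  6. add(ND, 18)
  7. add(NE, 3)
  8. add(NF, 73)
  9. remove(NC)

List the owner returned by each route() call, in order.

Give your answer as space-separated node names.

Answer: NA NC

Derivation:
Op 1: add NA@33 -> ring=[33:NA]
Op 2: route key 85: none >= 85, wrap to smallest pos 33 -> NA
Op 3: add NB@91 -> ring=[33:NA,91:NB]
Op 4: add NC@32 -> ring=[32:NC,33:NA,91:NB]
Op 5: route key 12: smallest pos >= 12 is 32 -> NC
Op 6: add ND@18 -> ring=[18:ND,32:NC,33:NA,91:NB]
Op 7: add NE@3 -> ring=[3:NE,18:ND,32:NC,33:NA,91:NB]
Op 8: add NF@73 -> ring=[3:NE,18:ND,32:NC,33:NA,73:NF,91:NB]
Op 9: remove NC -> ring=[3:NE,18:ND,33:NA,73:NF,91:NB]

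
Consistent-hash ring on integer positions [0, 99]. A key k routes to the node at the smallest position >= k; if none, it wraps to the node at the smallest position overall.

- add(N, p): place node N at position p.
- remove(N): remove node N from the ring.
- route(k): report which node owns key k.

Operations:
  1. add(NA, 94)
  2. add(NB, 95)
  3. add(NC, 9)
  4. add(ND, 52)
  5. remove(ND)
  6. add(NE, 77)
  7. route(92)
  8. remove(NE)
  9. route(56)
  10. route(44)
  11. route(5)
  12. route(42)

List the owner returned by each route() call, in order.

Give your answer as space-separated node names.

Answer: NA NA NA NC NA

Derivation:
Op 1: add NA@94 -> ring=[94:NA]
Op 2: add NB@95 -> ring=[94:NA,95:NB]
Op 3: add NC@9 -> ring=[9:NC,94:NA,95:NB]
Op 4: add ND@52 -> ring=[9:NC,52:ND,94:NA,95:NB]
Op 5: remove ND -> ring=[9:NC,94:NA,95:NB]
Op 6: add NE@77 -> ring=[9:NC,77:NE,94:NA,95:NB]
Op 7: route key 92: smallest pos >= 92 is 94 -> NA
Op 8: remove NE -> ring=[9:NC,94:NA,95:NB]
Op 9: route key 56: smallest pos >= 56 is 94 -> NA
Op 10: route key 44: smallest pos >= 44 is 94 -> NA
Op 11: route key 5: smallest pos >= 5 is 9 -> NC
Op 12: route key 42: smallest pos >= 42 is 94 -> NA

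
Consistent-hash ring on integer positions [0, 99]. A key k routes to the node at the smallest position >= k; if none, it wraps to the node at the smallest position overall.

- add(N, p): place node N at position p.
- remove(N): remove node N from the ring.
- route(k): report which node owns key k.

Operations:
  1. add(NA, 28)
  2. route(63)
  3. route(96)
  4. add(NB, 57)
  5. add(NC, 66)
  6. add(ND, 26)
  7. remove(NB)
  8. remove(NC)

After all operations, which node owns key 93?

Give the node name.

Answer: ND

Derivation:
Op 1: add NA@28 -> ring=[28:NA]
Op 2: route key 63: none >= 63, wrap to smallest pos 28 -> NA
Op 3: route key 96: none >= 96, wrap to smallest pos 28 -> NA
Op 4: add NB@57 -> ring=[28:NA,57:NB]
Op 5: add NC@66 -> ring=[28:NA,57:NB,66:NC]
Op 6: add ND@26 -> ring=[26:ND,28:NA,57:NB,66:NC]
Op 7: remove NB -> ring=[26:ND,28:NA,66:NC]
Op 8: remove NC -> ring=[26:ND,28:NA]
Final route key 93: none >= 93, wrap to smallest pos 26 -> ND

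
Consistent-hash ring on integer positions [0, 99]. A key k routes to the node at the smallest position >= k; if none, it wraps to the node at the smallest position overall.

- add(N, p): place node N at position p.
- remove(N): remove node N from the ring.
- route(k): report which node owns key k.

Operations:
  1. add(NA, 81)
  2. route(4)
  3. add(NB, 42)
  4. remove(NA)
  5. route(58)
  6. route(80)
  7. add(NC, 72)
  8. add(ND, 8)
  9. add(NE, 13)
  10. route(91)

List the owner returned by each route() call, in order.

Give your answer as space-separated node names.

Op 1: add NA@81 -> ring=[81:NA]
Op 2: route key 4: smallest pos >= 4 is 81 -> NA
Op 3: add NB@42 -> ring=[42:NB,81:NA]
Op 4: remove NA -> ring=[42:NB]
Op 5: route key 58: none >= 58, wrap to smallest pos 42 -> NB
Op 6: route key 80: none >= 80, wrap to smallest pos 42 -> NB
Op 7: add NC@72 -> ring=[42:NB,72:NC]
Op 8: add ND@8 -> ring=[8:ND,42:NB,72:NC]
Op 9: add NE@13 -> ring=[8:ND,13:NE,42:NB,72:NC]
Op 10: route key 91: none >= 91, wrap to smallest pos 8 -> ND

Answer: NA NB NB ND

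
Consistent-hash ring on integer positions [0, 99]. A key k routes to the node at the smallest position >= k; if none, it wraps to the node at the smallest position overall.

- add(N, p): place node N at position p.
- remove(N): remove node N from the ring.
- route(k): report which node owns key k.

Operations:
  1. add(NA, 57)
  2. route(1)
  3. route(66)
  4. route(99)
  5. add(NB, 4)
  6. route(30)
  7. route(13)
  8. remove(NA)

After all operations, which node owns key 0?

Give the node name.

Op 1: add NA@57 -> ring=[57:NA]
Op 2: route key 1: smallest pos >= 1 is 57 -> NA
Op 3: route key 66: none >= 66, wrap to smallest pos 57 -> NA
Op 4: route key 99: none >= 99, wrap to smallest pos 57 -> NA
Op 5: add NB@4 -> ring=[4:NB,57:NA]
Op 6: route key 30: smallest pos >= 30 is 57 -> NA
Op 7: route key 13: smallest pos >= 13 is 57 -> NA
Op 8: remove NA -> ring=[4:NB]
Final route key 0: smallest pos >= 0 is 4 -> NB

Answer: NB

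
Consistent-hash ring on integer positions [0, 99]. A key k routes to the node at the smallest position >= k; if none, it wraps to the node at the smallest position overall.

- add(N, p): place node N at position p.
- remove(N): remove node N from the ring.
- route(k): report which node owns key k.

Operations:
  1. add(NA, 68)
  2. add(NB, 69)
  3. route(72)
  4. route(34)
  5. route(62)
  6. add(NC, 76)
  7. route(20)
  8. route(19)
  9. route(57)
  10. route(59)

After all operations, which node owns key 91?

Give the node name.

Answer: NA

Derivation:
Op 1: add NA@68 -> ring=[68:NA]
Op 2: add NB@69 -> ring=[68:NA,69:NB]
Op 3: route key 72: none >= 72, wrap to smallest pos 68 -> NA
Op 4: route key 34: smallest pos >= 34 is 68 -> NA
Op 5: route key 62: smallest pos >= 62 is 68 -> NA
Op 6: add NC@76 -> ring=[68:NA,69:NB,76:NC]
Op 7: route key 20: smallest pos >= 20 is 68 -> NA
Op 8: route key 19: smallest pos >= 19 is 68 -> NA
Op 9: route key 57: smallest pos >= 57 is 68 -> NA
Op 10: route key 59: smallest pos >= 59 is 68 -> NA
Final route key 91: none >= 91, wrap to smallest pos 68 -> NA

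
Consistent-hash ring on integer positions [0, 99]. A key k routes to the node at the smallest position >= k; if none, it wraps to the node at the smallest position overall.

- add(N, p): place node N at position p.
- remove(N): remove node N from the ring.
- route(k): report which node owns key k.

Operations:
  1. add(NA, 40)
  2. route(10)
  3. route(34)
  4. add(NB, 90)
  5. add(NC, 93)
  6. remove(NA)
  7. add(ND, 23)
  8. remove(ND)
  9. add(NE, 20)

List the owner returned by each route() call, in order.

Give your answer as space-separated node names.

Op 1: add NA@40 -> ring=[40:NA]
Op 2: route key 10: smallest pos >= 10 is 40 -> NA
Op 3: route key 34: smallest pos >= 34 is 40 -> NA
Op 4: add NB@90 -> ring=[40:NA,90:NB]
Op 5: add NC@93 -> ring=[40:NA,90:NB,93:NC]
Op 6: remove NA -> ring=[90:NB,93:NC]
Op 7: add ND@23 -> ring=[23:ND,90:NB,93:NC]
Op 8: remove ND -> ring=[90:NB,93:NC]
Op 9: add NE@20 -> ring=[20:NE,90:NB,93:NC]

Answer: NA NA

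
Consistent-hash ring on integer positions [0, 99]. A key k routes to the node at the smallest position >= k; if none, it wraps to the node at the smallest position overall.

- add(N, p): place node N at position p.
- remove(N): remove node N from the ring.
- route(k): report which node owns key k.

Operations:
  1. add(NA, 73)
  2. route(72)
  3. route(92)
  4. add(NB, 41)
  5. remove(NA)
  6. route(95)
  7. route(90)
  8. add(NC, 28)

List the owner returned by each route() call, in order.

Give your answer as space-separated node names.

Answer: NA NA NB NB

Derivation:
Op 1: add NA@73 -> ring=[73:NA]
Op 2: route key 72: smallest pos >= 72 is 73 -> NA
Op 3: route key 92: none >= 92, wrap to smallest pos 73 -> NA
Op 4: add NB@41 -> ring=[41:NB,73:NA]
Op 5: remove NA -> ring=[41:NB]
Op 6: route key 95: none >= 95, wrap to smallest pos 41 -> NB
Op 7: route key 90: none >= 90, wrap to smallest pos 41 -> NB
Op 8: add NC@28 -> ring=[28:NC,41:NB]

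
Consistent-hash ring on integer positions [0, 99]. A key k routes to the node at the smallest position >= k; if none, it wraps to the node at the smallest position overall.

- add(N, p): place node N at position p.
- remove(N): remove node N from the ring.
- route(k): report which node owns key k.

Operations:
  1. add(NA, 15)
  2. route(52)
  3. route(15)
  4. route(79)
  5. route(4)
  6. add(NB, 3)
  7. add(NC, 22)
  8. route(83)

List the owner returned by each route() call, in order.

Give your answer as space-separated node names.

Answer: NA NA NA NA NB

Derivation:
Op 1: add NA@15 -> ring=[15:NA]
Op 2: route key 52: none >= 52, wrap to smallest pos 15 -> NA
Op 3: route key 15: smallest pos >= 15 is 15 -> NA
Op 4: route key 79: none >= 79, wrap to smallest pos 15 -> NA
Op 5: route key 4: smallest pos >= 4 is 15 -> NA
Op 6: add NB@3 -> ring=[3:NB,15:NA]
Op 7: add NC@22 -> ring=[3:NB,15:NA,22:NC]
Op 8: route key 83: none >= 83, wrap to smallest pos 3 -> NB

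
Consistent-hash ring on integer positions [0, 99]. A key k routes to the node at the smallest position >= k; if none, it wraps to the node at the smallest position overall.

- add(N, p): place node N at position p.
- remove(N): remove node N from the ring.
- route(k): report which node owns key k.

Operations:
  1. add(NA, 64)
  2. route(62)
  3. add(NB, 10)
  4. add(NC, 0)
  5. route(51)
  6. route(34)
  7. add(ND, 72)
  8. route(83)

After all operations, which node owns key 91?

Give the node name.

Op 1: add NA@64 -> ring=[64:NA]
Op 2: route key 62: smallest pos >= 62 is 64 -> NA
Op 3: add NB@10 -> ring=[10:NB,64:NA]
Op 4: add NC@0 -> ring=[0:NC,10:NB,64:NA]
Op 5: route key 51: smallest pos >= 51 is 64 -> NA
Op 6: route key 34: smallest pos >= 34 is 64 -> NA
Op 7: add ND@72 -> ring=[0:NC,10:NB,64:NA,72:ND]
Op 8: route key 83: none >= 83, wrap to smallest pos 0 -> NC
Final route key 91: none >= 91, wrap to smallest pos 0 -> NC

Answer: NC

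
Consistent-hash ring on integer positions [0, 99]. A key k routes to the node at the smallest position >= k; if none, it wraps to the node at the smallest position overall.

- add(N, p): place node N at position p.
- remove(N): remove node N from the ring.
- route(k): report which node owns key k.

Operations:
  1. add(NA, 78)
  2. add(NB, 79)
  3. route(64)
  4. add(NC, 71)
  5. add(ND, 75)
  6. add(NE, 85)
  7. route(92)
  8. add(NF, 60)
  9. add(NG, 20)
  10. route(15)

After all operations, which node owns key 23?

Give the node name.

Op 1: add NA@78 -> ring=[78:NA]
Op 2: add NB@79 -> ring=[78:NA,79:NB]
Op 3: route key 64: smallest pos >= 64 is 78 -> NA
Op 4: add NC@71 -> ring=[71:NC,78:NA,79:NB]
Op 5: add ND@75 -> ring=[71:NC,75:ND,78:NA,79:NB]
Op 6: add NE@85 -> ring=[71:NC,75:ND,78:NA,79:NB,85:NE]
Op 7: route key 92: none >= 92, wrap to smallest pos 71 -> NC
Op 8: add NF@60 -> ring=[60:NF,71:NC,75:ND,78:NA,79:NB,85:NE]
Op 9: add NG@20 -> ring=[20:NG,60:NF,71:NC,75:ND,78:NA,79:NB,85:NE]
Op 10: route key 15: smallest pos >= 15 is 20 -> NG
Final route key 23: smallest pos >= 23 is 60 -> NF

Answer: NF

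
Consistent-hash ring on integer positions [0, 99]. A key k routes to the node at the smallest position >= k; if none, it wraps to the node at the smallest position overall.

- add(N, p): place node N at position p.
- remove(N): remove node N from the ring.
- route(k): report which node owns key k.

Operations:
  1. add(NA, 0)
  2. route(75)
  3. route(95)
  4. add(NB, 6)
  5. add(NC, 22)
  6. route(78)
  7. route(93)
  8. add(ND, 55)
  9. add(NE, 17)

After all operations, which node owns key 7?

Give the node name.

Answer: NE

Derivation:
Op 1: add NA@0 -> ring=[0:NA]
Op 2: route key 75: none >= 75, wrap to smallest pos 0 -> NA
Op 3: route key 95: none >= 95, wrap to smallest pos 0 -> NA
Op 4: add NB@6 -> ring=[0:NA,6:NB]
Op 5: add NC@22 -> ring=[0:NA,6:NB,22:NC]
Op 6: route key 78: none >= 78, wrap to smallest pos 0 -> NA
Op 7: route key 93: none >= 93, wrap to smallest pos 0 -> NA
Op 8: add ND@55 -> ring=[0:NA,6:NB,22:NC,55:ND]
Op 9: add NE@17 -> ring=[0:NA,6:NB,17:NE,22:NC,55:ND]
Final route key 7: smallest pos >= 7 is 17 -> NE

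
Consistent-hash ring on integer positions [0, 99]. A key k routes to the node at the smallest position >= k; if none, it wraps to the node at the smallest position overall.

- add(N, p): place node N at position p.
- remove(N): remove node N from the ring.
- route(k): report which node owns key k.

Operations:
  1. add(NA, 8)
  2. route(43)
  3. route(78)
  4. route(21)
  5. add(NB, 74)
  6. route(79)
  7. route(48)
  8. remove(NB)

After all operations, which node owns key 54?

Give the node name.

Op 1: add NA@8 -> ring=[8:NA]
Op 2: route key 43: none >= 43, wrap to smallest pos 8 -> NA
Op 3: route key 78: none >= 78, wrap to smallest pos 8 -> NA
Op 4: route key 21: none >= 21, wrap to smallest pos 8 -> NA
Op 5: add NB@74 -> ring=[8:NA,74:NB]
Op 6: route key 79: none >= 79, wrap to smallest pos 8 -> NA
Op 7: route key 48: smallest pos >= 48 is 74 -> NB
Op 8: remove NB -> ring=[8:NA]
Final route key 54: none >= 54, wrap to smallest pos 8 -> NA

Answer: NA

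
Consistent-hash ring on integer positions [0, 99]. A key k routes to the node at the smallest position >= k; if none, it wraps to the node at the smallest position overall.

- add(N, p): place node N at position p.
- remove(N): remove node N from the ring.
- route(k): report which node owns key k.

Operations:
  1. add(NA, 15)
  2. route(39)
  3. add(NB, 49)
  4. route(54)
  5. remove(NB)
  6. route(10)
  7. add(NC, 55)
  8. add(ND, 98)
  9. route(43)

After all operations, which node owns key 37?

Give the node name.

Answer: NC

Derivation:
Op 1: add NA@15 -> ring=[15:NA]
Op 2: route key 39: none >= 39, wrap to smallest pos 15 -> NA
Op 3: add NB@49 -> ring=[15:NA,49:NB]
Op 4: route key 54: none >= 54, wrap to smallest pos 15 -> NA
Op 5: remove NB -> ring=[15:NA]
Op 6: route key 10: smallest pos >= 10 is 15 -> NA
Op 7: add NC@55 -> ring=[15:NA,55:NC]
Op 8: add ND@98 -> ring=[15:NA,55:NC,98:ND]
Op 9: route key 43: smallest pos >= 43 is 55 -> NC
Final route key 37: smallest pos >= 37 is 55 -> NC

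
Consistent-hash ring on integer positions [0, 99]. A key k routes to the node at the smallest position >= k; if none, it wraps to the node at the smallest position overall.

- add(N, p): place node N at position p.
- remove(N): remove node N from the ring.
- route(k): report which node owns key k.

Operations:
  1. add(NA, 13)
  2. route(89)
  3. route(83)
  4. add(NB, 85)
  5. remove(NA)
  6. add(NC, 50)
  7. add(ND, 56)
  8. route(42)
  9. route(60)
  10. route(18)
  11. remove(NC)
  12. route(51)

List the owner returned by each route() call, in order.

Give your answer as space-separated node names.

Op 1: add NA@13 -> ring=[13:NA]
Op 2: route key 89: none >= 89, wrap to smallest pos 13 -> NA
Op 3: route key 83: none >= 83, wrap to smallest pos 13 -> NA
Op 4: add NB@85 -> ring=[13:NA,85:NB]
Op 5: remove NA -> ring=[85:NB]
Op 6: add NC@50 -> ring=[50:NC,85:NB]
Op 7: add ND@56 -> ring=[50:NC,56:ND,85:NB]
Op 8: route key 42: smallest pos >= 42 is 50 -> NC
Op 9: route key 60: smallest pos >= 60 is 85 -> NB
Op 10: route key 18: smallest pos >= 18 is 50 -> NC
Op 11: remove NC -> ring=[56:ND,85:NB]
Op 12: route key 51: smallest pos >= 51 is 56 -> ND

Answer: NA NA NC NB NC ND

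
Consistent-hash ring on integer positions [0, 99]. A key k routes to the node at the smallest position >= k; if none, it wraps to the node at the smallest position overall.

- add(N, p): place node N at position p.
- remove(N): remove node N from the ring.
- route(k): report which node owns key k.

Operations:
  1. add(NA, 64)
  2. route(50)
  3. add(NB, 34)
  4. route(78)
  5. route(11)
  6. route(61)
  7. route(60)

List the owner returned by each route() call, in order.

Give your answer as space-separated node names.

Op 1: add NA@64 -> ring=[64:NA]
Op 2: route key 50: smallest pos >= 50 is 64 -> NA
Op 3: add NB@34 -> ring=[34:NB,64:NA]
Op 4: route key 78: none >= 78, wrap to smallest pos 34 -> NB
Op 5: route key 11: smallest pos >= 11 is 34 -> NB
Op 6: route key 61: smallest pos >= 61 is 64 -> NA
Op 7: route key 60: smallest pos >= 60 is 64 -> NA

Answer: NA NB NB NA NA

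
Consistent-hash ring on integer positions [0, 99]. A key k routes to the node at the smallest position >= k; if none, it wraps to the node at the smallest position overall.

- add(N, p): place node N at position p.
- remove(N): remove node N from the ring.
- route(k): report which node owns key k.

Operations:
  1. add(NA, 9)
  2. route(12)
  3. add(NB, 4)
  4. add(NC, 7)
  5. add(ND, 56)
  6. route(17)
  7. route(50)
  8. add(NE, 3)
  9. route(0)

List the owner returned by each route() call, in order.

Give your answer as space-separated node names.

Answer: NA ND ND NE

Derivation:
Op 1: add NA@9 -> ring=[9:NA]
Op 2: route key 12: none >= 12, wrap to smallest pos 9 -> NA
Op 3: add NB@4 -> ring=[4:NB,9:NA]
Op 4: add NC@7 -> ring=[4:NB,7:NC,9:NA]
Op 5: add ND@56 -> ring=[4:NB,7:NC,9:NA,56:ND]
Op 6: route key 17: smallest pos >= 17 is 56 -> ND
Op 7: route key 50: smallest pos >= 50 is 56 -> ND
Op 8: add NE@3 -> ring=[3:NE,4:NB,7:NC,9:NA,56:ND]
Op 9: route key 0: smallest pos >= 0 is 3 -> NE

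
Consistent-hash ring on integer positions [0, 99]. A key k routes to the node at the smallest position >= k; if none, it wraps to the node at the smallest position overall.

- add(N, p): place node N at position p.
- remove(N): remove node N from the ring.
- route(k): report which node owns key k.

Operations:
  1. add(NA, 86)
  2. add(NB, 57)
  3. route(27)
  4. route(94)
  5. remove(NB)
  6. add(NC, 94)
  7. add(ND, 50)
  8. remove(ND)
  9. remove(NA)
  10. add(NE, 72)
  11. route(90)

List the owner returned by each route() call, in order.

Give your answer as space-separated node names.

Op 1: add NA@86 -> ring=[86:NA]
Op 2: add NB@57 -> ring=[57:NB,86:NA]
Op 3: route key 27: smallest pos >= 27 is 57 -> NB
Op 4: route key 94: none >= 94, wrap to smallest pos 57 -> NB
Op 5: remove NB -> ring=[86:NA]
Op 6: add NC@94 -> ring=[86:NA,94:NC]
Op 7: add ND@50 -> ring=[50:ND,86:NA,94:NC]
Op 8: remove ND -> ring=[86:NA,94:NC]
Op 9: remove NA -> ring=[94:NC]
Op 10: add NE@72 -> ring=[72:NE,94:NC]
Op 11: route key 90: smallest pos >= 90 is 94 -> NC

Answer: NB NB NC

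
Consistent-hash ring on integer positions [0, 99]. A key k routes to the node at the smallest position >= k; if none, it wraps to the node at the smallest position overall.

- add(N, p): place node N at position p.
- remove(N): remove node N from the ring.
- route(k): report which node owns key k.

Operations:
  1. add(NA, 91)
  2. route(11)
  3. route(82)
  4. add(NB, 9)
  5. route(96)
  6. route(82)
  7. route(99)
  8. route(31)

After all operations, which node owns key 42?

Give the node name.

Answer: NA

Derivation:
Op 1: add NA@91 -> ring=[91:NA]
Op 2: route key 11: smallest pos >= 11 is 91 -> NA
Op 3: route key 82: smallest pos >= 82 is 91 -> NA
Op 4: add NB@9 -> ring=[9:NB,91:NA]
Op 5: route key 96: none >= 96, wrap to smallest pos 9 -> NB
Op 6: route key 82: smallest pos >= 82 is 91 -> NA
Op 7: route key 99: none >= 99, wrap to smallest pos 9 -> NB
Op 8: route key 31: smallest pos >= 31 is 91 -> NA
Final route key 42: smallest pos >= 42 is 91 -> NA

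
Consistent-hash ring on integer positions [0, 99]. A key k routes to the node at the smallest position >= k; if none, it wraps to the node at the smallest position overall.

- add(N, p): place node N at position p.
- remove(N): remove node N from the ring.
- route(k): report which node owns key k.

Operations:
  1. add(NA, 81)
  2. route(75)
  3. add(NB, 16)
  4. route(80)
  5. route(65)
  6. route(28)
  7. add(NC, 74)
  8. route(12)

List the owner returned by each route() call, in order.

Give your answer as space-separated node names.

Op 1: add NA@81 -> ring=[81:NA]
Op 2: route key 75: smallest pos >= 75 is 81 -> NA
Op 3: add NB@16 -> ring=[16:NB,81:NA]
Op 4: route key 80: smallest pos >= 80 is 81 -> NA
Op 5: route key 65: smallest pos >= 65 is 81 -> NA
Op 6: route key 28: smallest pos >= 28 is 81 -> NA
Op 7: add NC@74 -> ring=[16:NB,74:NC,81:NA]
Op 8: route key 12: smallest pos >= 12 is 16 -> NB

Answer: NA NA NA NA NB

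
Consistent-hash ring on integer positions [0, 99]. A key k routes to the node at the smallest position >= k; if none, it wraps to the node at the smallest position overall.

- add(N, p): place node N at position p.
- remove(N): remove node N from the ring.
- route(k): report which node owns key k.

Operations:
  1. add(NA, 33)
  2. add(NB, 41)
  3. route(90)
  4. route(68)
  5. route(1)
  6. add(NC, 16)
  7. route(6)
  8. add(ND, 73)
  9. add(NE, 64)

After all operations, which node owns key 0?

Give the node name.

Op 1: add NA@33 -> ring=[33:NA]
Op 2: add NB@41 -> ring=[33:NA,41:NB]
Op 3: route key 90: none >= 90, wrap to smallest pos 33 -> NA
Op 4: route key 68: none >= 68, wrap to smallest pos 33 -> NA
Op 5: route key 1: smallest pos >= 1 is 33 -> NA
Op 6: add NC@16 -> ring=[16:NC,33:NA,41:NB]
Op 7: route key 6: smallest pos >= 6 is 16 -> NC
Op 8: add ND@73 -> ring=[16:NC,33:NA,41:NB,73:ND]
Op 9: add NE@64 -> ring=[16:NC,33:NA,41:NB,64:NE,73:ND]
Final route key 0: smallest pos >= 0 is 16 -> NC

Answer: NC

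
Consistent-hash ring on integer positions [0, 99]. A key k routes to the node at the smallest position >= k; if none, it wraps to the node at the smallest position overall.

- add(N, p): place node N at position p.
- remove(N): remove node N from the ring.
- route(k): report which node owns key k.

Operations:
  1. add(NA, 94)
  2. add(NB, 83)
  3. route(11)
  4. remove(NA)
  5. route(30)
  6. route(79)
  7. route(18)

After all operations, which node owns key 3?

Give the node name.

Answer: NB

Derivation:
Op 1: add NA@94 -> ring=[94:NA]
Op 2: add NB@83 -> ring=[83:NB,94:NA]
Op 3: route key 11: smallest pos >= 11 is 83 -> NB
Op 4: remove NA -> ring=[83:NB]
Op 5: route key 30: smallest pos >= 30 is 83 -> NB
Op 6: route key 79: smallest pos >= 79 is 83 -> NB
Op 7: route key 18: smallest pos >= 18 is 83 -> NB
Final route key 3: smallest pos >= 3 is 83 -> NB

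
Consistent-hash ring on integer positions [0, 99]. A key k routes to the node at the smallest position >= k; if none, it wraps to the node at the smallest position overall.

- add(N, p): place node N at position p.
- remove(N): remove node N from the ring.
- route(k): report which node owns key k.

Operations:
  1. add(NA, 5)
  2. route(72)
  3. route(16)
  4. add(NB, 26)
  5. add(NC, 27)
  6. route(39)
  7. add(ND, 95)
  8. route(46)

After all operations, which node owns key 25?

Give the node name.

Answer: NB

Derivation:
Op 1: add NA@5 -> ring=[5:NA]
Op 2: route key 72: none >= 72, wrap to smallest pos 5 -> NA
Op 3: route key 16: none >= 16, wrap to smallest pos 5 -> NA
Op 4: add NB@26 -> ring=[5:NA,26:NB]
Op 5: add NC@27 -> ring=[5:NA,26:NB,27:NC]
Op 6: route key 39: none >= 39, wrap to smallest pos 5 -> NA
Op 7: add ND@95 -> ring=[5:NA,26:NB,27:NC,95:ND]
Op 8: route key 46: smallest pos >= 46 is 95 -> ND
Final route key 25: smallest pos >= 25 is 26 -> NB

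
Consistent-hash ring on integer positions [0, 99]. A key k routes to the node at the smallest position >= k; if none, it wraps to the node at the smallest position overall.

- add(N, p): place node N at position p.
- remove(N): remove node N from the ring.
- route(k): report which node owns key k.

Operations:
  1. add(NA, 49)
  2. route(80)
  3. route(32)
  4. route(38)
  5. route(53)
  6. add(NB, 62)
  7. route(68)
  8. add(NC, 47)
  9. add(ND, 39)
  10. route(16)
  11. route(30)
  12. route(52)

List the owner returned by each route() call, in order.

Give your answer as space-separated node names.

Op 1: add NA@49 -> ring=[49:NA]
Op 2: route key 80: none >= 80, wrap to smallest pos 49 -> NA
Op 3: route key 32: smallest pos >= 32 is 49 -> NA
Op 4: route key 38: smallest pos >= 38 is 49 -> NA
Op 5: route key 53: none >= 53, wrap to smallest pos 49 -> NA
Op 6: add NB@62 -> ring=[49:NA,62:NB]
Op 7: route key 68: none >= 68, wrap to smallest pos 49 -> NA
Op 8: add NC@47 -> ring=[47:NC,49:NA,62:NB]
Op 9: add ND@39 -> ring=[39:ND,47:NC,49:NA,62:NB]
Op 10: route key 16: smallest pos >= 16 is 39 -> ND
Op 11: route key 30: smallest pos >= 30 is 39 -> ND
Op 12: route key 52: smallest pos >= 52 is 62 -> NB

Answer: NA NA NA NA NA ND ND NB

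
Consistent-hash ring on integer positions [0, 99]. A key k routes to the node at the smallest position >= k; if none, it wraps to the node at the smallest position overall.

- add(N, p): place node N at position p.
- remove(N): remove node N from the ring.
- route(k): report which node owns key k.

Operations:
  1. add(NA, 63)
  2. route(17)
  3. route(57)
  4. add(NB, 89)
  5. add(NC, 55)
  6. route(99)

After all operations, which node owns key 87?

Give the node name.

Op 1: add NA@63 -> ring=[63:NA]
Op 2: route key 17: smallest pos >= 17 is 63 -> NA
Op 3: route key 57: smallest pos >= 57 is 63 -> NA
Op 4: add NB@89 -> ring=[63:NA,89:NB]
Op 5: add NC@55 -> ring=[55:NC,63:NA,89:NB]
Op 6: route key 99: none >= 99, wrap to smallest pos 55 -> NC
Final route key 87: smallest pos >= 87 is 89 -> NB

Answer: NB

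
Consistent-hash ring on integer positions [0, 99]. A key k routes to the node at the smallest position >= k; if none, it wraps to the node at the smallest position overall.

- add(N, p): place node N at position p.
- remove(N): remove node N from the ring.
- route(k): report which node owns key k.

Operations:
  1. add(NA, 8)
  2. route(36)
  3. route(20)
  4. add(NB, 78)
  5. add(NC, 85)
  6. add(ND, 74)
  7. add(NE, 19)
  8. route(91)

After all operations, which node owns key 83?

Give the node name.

Op 1: add NA@8 -> ring=[8:NA]
Op 2: route key 36: none >= 36, wrap to smallest pos 8 -> NA
Op 3: route key 20: none >= 20, wrap to smallest pos 8 -> NA
Op 4: add NB@78 -> ring=[8:NA,78:NB]
Op 5: add NC@85 -> ring=[8:NA,78:NB,85:NC]
Op 6: add ND@74 -> ring=[8:NA,74:ND,78:NB,85:NC]
Op 7: add NE@19 -> ring=[8:NA,19:NE,74:ND,78:NB,85:NC]
Op 8: route key 91: none >= 91, wrap to smallest pos 8 -> NA
Final route key 83: smallest pos >= 83 is 85 -> NC

Answer: NC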